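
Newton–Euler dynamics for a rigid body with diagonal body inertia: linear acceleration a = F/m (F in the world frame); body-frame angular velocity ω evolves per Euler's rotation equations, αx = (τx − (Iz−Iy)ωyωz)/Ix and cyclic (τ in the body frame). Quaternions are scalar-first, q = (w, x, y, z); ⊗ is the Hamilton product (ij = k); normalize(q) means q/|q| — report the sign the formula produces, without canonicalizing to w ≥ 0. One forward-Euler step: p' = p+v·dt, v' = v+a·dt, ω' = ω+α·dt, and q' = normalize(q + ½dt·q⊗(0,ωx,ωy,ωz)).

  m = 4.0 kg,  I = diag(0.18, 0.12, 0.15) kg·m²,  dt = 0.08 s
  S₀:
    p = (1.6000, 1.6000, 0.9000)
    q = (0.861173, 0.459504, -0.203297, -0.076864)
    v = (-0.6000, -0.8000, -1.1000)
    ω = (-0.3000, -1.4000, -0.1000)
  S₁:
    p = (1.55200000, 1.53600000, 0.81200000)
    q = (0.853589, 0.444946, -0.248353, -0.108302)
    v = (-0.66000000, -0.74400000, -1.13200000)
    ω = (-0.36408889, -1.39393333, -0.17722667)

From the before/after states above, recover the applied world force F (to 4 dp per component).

v₁ − v₀ = (-0.06000000, 0.05600000, -0.03200000)
m·(v₁−v₀)/dt = (-3.0000, 2.8000, -1.6000)

F = (-3.0000, 2.8000, -1.6000)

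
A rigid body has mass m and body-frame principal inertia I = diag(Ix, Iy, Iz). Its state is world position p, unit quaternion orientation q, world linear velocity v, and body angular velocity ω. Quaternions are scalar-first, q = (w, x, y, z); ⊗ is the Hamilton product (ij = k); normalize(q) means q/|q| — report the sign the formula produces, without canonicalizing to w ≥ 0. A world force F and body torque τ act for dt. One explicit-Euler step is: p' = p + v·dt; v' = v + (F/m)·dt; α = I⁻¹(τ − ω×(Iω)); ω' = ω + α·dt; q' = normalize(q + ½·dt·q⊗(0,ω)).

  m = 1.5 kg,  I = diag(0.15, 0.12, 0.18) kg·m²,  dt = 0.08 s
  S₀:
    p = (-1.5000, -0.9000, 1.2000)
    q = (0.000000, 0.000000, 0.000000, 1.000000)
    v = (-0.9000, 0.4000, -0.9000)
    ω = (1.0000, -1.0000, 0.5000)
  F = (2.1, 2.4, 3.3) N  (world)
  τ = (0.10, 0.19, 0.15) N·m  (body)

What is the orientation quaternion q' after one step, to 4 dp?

q' = (-0.0200, 0.0399, 0.0399, 0.9982)

q⊗(0,ω) = (-0.5000000, 1.0000000, 1.0000000, 0.0000000)
q + ½dt·q⊗(0,ω), renormalized = (-0.0200, 0.0399, 0.0399, 0.9982)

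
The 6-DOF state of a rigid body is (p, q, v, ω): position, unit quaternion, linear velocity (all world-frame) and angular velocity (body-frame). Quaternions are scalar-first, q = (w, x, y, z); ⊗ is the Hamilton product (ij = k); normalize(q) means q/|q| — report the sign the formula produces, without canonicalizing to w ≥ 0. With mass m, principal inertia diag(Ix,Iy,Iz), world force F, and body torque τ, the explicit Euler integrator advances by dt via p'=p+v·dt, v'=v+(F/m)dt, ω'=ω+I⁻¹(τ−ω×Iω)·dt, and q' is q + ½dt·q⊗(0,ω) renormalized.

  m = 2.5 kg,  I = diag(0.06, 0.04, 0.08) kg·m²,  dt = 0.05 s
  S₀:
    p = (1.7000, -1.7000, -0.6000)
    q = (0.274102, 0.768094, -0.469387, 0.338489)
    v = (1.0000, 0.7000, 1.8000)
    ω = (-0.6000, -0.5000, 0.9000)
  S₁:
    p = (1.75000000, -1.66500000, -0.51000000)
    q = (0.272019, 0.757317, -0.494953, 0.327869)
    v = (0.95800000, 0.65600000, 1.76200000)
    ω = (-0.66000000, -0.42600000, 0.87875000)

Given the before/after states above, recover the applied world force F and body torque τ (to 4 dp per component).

F = (-2.1000, -2.2000, -1.9000)
τ = (-0.0900, 0.0700, -0.0400)

Δv = v₁−v₀ = (-0.04200000, -0.04400000, -0.03800000)
m·(v₁−v₀)/dt = (-2.1000, -2.2000, -1.9000)
Δω = ω₁−ω₀ = (-0.06000000, 0.07400000, -0.02125000)
I·α + gyro = (-0.0900, 0.0700, -0.0400)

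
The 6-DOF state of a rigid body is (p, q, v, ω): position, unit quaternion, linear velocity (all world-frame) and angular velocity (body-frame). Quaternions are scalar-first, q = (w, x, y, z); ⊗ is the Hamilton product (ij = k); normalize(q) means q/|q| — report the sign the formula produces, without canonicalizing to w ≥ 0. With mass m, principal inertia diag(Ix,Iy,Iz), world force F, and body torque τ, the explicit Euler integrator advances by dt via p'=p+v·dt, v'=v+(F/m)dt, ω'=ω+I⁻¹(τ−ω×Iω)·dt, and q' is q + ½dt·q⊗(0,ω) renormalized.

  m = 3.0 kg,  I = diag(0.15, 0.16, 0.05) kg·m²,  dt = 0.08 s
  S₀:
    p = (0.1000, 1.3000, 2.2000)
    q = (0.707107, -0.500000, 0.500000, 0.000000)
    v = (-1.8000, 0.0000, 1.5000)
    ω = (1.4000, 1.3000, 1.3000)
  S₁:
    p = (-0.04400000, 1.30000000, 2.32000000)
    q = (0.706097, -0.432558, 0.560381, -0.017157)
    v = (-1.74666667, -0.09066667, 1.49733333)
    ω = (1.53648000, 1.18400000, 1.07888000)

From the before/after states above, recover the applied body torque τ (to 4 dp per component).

ω₁ − ω₀ = (0.13648000, -0.11600000, -0.22112000)
applied torque τ = (0.0700, -0.0500, -0.1200)

τ = (0.0700, -0.0500, -0.1200)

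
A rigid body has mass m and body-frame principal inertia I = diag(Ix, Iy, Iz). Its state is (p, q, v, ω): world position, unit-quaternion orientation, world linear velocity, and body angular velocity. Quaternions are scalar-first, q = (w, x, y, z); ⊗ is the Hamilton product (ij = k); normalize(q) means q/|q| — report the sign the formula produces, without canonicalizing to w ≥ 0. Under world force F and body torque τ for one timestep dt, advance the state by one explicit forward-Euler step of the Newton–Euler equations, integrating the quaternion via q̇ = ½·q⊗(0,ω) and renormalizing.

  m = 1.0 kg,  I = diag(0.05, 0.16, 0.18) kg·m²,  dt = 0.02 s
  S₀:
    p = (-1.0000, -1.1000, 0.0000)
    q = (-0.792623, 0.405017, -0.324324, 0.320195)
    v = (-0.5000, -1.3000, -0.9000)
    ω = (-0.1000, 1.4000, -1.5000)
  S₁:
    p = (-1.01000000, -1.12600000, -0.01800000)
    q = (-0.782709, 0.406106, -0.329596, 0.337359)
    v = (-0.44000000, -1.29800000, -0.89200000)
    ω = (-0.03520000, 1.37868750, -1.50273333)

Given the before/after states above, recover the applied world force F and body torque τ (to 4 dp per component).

Δv = v₁−v₀ = (0.06000000, 0.00200000, 0.00800000)
F = m·Δv/dt = (3.0000, 0.1000, 0.4000)
ω₁ − ω₀ = (0.06480000, -0.02131250, -0.00273333)
precession coupling = (-0.0420, -0.0195, -0.0154)
τ = I·(Δω/dt) + ω₀×(Iω₀) = (0.1200, -0.1900, -0.0400)

F = (3.0000, 0.1000, 0.4000)
τ = (0.1200, -0.1900, -0.0400)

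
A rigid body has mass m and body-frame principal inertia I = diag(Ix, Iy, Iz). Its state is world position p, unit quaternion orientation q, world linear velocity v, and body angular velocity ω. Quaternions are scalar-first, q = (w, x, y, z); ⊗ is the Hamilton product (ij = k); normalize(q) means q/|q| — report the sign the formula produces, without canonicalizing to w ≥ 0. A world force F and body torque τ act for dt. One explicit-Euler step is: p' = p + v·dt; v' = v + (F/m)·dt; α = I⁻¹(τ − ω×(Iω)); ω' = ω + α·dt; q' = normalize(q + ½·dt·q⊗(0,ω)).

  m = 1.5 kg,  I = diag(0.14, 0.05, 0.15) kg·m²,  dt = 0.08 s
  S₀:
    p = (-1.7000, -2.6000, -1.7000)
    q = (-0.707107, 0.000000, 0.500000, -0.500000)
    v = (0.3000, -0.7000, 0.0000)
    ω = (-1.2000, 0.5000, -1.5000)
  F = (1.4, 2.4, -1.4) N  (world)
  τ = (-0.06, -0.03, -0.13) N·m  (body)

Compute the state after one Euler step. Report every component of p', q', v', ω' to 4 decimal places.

p' = (-1.6760, -2.6560, -1.7000)
q' = (-0.7448, 0.0139, 0.5083, -0.4322)
v' = (0.3747, -0.5720, -0.0747)
ω' = (-1.1914, 0.4808, -1.5981)

gyro term ω×Iω = (-0.0750, -0.0180, 0.0540)
(τ − ω×Iω)/I = (0.1071, -0.2400, -1.2267)
new body rate ω' = (-1.1914, 0.4808, -1.5981)
2q̇ = q⊗(0,ω) = (-1.0000000, 0.3485284, 0.2464465, 1.6606605)
updated quaternion q' = (-0.7448, 0.0139, 0.5083, -0.4322)
a = F/m = (0.9333, 1.6000, -0.9333)
p + v·dt = (-1.6760, -2.6560, -1.7000)
v + (F/m)dt = (0.3747, -0.5720, -0.0747)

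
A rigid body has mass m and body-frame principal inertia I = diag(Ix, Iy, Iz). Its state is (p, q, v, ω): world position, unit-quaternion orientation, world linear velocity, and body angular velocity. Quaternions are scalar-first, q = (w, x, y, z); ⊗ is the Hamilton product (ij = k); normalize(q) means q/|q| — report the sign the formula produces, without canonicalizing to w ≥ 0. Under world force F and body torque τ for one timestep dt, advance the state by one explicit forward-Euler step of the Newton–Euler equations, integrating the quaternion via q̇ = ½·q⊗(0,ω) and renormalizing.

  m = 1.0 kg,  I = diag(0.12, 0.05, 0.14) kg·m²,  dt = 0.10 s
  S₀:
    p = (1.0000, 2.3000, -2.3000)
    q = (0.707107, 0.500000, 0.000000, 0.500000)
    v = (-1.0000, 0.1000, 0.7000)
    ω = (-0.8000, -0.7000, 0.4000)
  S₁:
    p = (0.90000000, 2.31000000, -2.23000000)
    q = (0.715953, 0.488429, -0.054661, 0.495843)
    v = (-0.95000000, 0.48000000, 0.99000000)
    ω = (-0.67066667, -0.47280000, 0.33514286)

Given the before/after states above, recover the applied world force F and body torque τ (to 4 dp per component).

rate change Δω = (0.12933333, 0.22720000, -0.06485714)
applied torque τ = (0.1300, 0.1200, -0.1300)
v₁ − v₀ = (0.05000000, 0.38000000, 0.29000000)
F = m·Δv/dt = (0.5000, 3.8000, 2.9000)

F = (0.5000, 3.8000, 2.9000)
τ = (0.1300, 0.1200, -0.1300)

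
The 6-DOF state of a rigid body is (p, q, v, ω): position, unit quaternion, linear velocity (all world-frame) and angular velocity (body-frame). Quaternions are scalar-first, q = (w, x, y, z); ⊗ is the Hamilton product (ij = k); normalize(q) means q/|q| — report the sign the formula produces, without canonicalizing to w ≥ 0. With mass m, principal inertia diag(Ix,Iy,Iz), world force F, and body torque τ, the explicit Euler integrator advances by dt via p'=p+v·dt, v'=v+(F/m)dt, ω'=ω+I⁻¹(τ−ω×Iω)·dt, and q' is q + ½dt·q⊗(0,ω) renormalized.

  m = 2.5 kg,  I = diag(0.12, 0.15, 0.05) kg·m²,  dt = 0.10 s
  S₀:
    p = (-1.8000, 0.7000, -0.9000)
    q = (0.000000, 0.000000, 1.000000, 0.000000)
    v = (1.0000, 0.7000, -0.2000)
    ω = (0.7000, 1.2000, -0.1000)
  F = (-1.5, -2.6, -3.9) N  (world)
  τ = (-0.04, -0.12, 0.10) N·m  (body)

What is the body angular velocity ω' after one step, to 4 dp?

ω' = (0.6567, 1.1233, 0.0496)

gyro term ω×Iω = (0.0120, -0.0049, 0.0252)
(τ − ω×Iω)/I = (-0.4333, -0.7673, 1.4960)
new body rate ω' = (0.6567, 1.1233, 0.0496)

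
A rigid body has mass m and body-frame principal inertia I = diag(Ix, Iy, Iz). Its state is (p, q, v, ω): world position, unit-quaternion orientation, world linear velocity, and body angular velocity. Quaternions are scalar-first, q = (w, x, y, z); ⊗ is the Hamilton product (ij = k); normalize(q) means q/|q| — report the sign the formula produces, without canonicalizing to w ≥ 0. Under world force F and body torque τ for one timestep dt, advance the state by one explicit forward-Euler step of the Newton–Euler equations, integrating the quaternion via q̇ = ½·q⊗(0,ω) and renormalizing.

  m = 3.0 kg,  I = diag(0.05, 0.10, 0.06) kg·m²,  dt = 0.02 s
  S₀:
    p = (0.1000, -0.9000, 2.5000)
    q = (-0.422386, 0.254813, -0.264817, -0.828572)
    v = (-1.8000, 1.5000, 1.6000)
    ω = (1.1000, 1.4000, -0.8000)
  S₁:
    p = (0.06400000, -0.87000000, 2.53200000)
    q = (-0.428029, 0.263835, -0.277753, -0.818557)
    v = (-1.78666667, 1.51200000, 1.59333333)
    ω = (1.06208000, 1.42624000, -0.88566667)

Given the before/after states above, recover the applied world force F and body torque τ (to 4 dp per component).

v₁ − v₀ = (0.01333333, 0.01200000, -0.00666667)
applied force F = (2.0000, 1.8000, -1.0000)
Δω = ω₁−ω₀ = (-0.03792000, 0.02624000, -0.08566667)
applied torque τ = (-0.0500, 0.1400, -0.1800)

F = (2.0000, 1.8000, -1.0000)
τ = (-0.0500, 0.1400, -0.1800)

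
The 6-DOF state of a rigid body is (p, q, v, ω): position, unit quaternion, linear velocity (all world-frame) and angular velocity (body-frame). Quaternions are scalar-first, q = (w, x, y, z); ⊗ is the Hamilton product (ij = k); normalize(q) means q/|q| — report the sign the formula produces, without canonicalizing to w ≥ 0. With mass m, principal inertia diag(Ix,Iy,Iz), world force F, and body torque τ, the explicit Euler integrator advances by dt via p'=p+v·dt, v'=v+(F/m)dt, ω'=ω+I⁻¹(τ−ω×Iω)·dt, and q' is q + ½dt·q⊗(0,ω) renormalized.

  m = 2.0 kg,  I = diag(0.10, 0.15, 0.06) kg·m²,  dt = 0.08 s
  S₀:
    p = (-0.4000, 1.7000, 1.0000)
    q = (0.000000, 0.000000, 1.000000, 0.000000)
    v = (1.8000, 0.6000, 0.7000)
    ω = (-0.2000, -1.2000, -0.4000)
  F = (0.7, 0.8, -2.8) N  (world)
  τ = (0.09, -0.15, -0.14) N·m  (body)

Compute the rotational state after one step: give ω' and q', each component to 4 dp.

ω' = (-0.0934, -1.2817, -0.6027)
q' = (0.0479, -0.0160, 0.9987, 0.0080)

gyro term ω×Iω = (-0.0432, 0.0032, 0.0120)
angular accel α = (1.3320, -1.0213, -2.5333)
ω' = ω + α·dt = (-0.0934, -1.2817, -0.6027)
Hamilton product q⊗(0,ω) = (1.2000000, -0.4000000, 0.0000000, 0.2000000)
updated quaternion q' = (0.0479, -0.0160, 0.9987, 0.0080)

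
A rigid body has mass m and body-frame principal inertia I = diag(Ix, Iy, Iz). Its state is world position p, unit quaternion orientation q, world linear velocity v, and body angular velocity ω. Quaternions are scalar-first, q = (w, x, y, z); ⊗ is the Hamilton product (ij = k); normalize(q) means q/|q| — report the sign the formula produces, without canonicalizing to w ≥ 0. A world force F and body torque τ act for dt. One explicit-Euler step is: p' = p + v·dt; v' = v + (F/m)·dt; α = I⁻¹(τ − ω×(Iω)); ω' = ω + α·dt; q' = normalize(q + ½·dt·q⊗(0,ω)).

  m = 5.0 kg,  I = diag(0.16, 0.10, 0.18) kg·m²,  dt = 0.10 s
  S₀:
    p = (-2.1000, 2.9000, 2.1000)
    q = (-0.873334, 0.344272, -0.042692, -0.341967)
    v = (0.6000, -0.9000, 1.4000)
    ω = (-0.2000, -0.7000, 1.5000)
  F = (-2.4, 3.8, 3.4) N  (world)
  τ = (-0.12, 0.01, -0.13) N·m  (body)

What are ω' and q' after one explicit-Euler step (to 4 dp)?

α = I⁻¹(τ − ω×Iω) = (-0.2250, 0.0400, -0.6756)
ω' = ω + α·dt = (-0.2225, -0.6960, 1.4324)
q⊗(0,ω) = (0.5519205, -0.1287481, 0.1633192, -1.5595298)
updated quaternion q' = (-0.8428, 0.3367, -0.0344, -0.4185)

ω' = (-0.2225, -0.6960, 1.4324)
q' = (-0.8428, 0.3367, -0.0344, -0.4185)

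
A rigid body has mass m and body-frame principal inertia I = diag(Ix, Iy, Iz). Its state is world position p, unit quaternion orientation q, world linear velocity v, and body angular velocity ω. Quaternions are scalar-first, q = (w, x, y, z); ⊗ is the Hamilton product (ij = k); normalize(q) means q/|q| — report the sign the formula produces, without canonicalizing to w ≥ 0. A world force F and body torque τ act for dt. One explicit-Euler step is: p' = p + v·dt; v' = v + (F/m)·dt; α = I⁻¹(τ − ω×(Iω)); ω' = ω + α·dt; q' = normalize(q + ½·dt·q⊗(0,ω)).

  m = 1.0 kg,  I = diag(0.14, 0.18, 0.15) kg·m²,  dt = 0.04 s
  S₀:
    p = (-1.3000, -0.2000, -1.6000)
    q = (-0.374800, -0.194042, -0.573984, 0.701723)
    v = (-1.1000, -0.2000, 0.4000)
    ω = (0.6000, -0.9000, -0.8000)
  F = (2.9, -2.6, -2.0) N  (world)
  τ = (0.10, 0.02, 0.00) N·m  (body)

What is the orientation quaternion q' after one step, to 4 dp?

2q̇ = q⊗(0,ω) = (0.1612180, 0.8658579, 0.6031202, 0.8188682)
updated quaternion q' = (-0.3714, -0.1767, -0.5617, 0.7178)

q' = (-0.3714, -0.1767, -0.5617, 0.7178)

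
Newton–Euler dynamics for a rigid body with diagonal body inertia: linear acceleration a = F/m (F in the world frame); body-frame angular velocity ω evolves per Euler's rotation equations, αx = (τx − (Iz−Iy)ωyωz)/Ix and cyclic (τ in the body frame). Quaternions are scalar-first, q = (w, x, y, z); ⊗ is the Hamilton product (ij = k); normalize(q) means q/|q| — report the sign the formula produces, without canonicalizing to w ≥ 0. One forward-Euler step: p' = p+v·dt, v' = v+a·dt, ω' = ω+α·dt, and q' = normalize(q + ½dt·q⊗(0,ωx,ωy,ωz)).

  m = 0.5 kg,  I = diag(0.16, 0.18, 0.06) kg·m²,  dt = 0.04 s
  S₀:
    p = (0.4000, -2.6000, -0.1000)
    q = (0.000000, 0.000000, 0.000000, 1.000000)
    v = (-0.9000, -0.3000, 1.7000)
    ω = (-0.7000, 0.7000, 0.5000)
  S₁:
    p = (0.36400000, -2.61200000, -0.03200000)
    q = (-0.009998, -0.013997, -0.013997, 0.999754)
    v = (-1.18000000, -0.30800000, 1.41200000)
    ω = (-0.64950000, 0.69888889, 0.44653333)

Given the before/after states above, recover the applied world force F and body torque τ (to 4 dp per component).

F = (-3.5000, -0.1000, -3.6000)
τ = (0.1600, -0.0400, -0.0900)

velocity change Δv = (-0.28000000, -0.00800000, -0.28800000)
applied force F = (-3.5000, -0.1000, -3.6000)
ω₁ − ω₀ = (0.05050000, -0.00111111, -0.05346667)
precession coupling = (-0.0420, -0.0350, -0.0098)
applied torque τ = (0.1600, -0.0400, -0.0900)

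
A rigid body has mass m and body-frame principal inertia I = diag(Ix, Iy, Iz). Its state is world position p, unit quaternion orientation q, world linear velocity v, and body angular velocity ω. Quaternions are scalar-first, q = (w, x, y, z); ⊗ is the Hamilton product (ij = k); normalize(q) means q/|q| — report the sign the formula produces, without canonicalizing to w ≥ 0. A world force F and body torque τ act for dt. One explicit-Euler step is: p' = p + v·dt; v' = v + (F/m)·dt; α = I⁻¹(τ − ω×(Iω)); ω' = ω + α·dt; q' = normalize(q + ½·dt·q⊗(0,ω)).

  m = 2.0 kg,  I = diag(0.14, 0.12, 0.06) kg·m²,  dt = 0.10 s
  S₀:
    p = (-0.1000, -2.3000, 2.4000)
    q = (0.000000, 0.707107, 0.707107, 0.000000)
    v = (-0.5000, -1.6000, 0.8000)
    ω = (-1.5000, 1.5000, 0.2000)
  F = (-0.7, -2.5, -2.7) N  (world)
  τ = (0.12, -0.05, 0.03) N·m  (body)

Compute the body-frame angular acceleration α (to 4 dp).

α = (0.9857, -0.2167, -0.2500)

precession coupling ω×(Iω) = (-0.0180, -0.0240, 0.0450)
angular accel α = (0.9857, -0.2167, -0.2500)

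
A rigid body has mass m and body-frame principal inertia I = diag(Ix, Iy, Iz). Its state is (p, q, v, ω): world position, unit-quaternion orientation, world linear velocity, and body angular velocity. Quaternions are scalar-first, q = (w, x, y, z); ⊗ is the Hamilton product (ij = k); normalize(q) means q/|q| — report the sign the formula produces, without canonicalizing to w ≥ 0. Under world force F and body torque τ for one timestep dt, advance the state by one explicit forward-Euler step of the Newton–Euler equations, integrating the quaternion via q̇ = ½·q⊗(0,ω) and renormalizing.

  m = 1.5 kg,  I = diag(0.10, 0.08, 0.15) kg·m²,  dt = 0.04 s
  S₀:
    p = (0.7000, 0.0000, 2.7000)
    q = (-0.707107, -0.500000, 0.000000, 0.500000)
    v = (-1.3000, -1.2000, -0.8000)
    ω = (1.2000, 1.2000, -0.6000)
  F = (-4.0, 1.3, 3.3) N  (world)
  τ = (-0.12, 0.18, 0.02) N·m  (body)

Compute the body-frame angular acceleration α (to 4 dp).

α = (-0.6960, 1.8000, 0.3253)

ω×(Iω) gyroscopic = (-0.0504, 0.0360, -0.0288)
angular accel α = (-0.6960, 1.8000, 0.3253)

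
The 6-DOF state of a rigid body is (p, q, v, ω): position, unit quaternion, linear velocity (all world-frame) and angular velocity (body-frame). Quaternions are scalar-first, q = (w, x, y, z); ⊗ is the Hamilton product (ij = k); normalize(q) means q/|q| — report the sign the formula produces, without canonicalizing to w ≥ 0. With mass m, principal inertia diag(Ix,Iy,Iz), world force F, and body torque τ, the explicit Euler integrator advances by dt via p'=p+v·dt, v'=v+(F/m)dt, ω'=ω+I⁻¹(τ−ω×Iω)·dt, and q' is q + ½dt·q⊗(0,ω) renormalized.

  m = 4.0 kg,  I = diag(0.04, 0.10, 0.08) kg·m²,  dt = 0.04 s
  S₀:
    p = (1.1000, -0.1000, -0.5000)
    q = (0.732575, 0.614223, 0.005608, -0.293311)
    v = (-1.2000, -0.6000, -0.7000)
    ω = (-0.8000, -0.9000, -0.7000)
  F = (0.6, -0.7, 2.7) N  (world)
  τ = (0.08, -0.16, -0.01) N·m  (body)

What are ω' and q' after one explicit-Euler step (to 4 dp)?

ω' = (-0.7074, -0.9550, -0.7266)
q' = (0.7381, 0.5969, 0.0057, -0.3144)

precession coupling ω×(Iω) = (-0.0126, -0.0224, 0.0432)
angular accel α = (2.3150, -1.3760, -0.6650)
ω' = ω + α·dt = (-0.7074, -0.9550, -0.7266)
Hamilton product q⊗(0,ω) = (0.2911079, -0.8539655, 0.0052874, -1.0611168)
q' = normalize(q + ½dt·q⊗(0,ω)) = (0.7381, 0.5969, 0.0057, -0.3144)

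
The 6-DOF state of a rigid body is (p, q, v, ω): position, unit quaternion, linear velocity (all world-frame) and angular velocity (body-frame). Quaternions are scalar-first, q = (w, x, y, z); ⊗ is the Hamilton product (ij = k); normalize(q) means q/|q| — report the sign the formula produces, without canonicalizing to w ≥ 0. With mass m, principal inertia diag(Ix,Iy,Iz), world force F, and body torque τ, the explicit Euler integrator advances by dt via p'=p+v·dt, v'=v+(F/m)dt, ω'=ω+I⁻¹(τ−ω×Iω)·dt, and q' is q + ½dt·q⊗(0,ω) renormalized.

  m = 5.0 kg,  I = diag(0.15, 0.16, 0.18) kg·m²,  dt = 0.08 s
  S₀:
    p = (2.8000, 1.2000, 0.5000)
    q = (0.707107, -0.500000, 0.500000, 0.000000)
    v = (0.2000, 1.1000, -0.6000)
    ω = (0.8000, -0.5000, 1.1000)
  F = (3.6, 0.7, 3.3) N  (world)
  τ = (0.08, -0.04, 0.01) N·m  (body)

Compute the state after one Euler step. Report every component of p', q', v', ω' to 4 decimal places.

p' = (2.8160, 1.2880, 0.4520)
q' = (0.7319, -0.4546, 0.5070, 0.0251)
v' = (0.2576, 1.1112, -0.5472)
ω' = (0.8485, -0.5068, 1.1062)

ω×(Iω) gyroscopic = (-0.0110, -0.0264, -0.0040)
angular accel α = (0.6067, -0.0850, 0.0778)
new body rate ω' = (0.8485, -0.5068, 1.1062)
Hamilton product q⊗(0,ω) = (0.6500000, 1.1156856, 0.1964465, 0.6278177)
q' = normalize(q + ½dt·q⊗(0,ω)) = (0.7319, -0.4546, 0.5070, 0.0251)
a = (0.7200, 0.1400, 0.6600)
p' = p + v·dt = (2.8160, 1.2880, 0.4520)
v + (F/m)dt = (0.2576, 1.1112, -0.5472)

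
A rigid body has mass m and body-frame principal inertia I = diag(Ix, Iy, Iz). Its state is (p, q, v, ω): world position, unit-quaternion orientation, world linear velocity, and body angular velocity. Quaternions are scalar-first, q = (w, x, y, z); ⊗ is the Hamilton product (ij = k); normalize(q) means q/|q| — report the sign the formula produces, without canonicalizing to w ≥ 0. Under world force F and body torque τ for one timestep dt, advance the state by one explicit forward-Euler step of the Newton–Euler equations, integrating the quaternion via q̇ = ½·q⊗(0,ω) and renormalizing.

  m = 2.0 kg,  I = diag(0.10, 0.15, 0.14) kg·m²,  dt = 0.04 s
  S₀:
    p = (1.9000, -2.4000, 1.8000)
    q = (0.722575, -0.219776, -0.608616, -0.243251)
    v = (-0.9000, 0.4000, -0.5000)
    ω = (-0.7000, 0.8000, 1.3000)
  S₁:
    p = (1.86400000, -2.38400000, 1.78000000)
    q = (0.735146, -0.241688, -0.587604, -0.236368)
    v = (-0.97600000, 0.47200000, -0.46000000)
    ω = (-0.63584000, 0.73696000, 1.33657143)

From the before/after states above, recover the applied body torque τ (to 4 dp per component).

τ = (0.1500, -0.2000, 0.1000)

Δω = ω₁−ω₀ = (0.06416000, -0.06304000, 0.03657143)
gyro term ω₀×Iω₀ = (-0.0104, 0.0364, -0.0280)
τ = I·(Δω/dt) + ω₀×(Iω₀) = (0.1500, -0.2000, 0.1000)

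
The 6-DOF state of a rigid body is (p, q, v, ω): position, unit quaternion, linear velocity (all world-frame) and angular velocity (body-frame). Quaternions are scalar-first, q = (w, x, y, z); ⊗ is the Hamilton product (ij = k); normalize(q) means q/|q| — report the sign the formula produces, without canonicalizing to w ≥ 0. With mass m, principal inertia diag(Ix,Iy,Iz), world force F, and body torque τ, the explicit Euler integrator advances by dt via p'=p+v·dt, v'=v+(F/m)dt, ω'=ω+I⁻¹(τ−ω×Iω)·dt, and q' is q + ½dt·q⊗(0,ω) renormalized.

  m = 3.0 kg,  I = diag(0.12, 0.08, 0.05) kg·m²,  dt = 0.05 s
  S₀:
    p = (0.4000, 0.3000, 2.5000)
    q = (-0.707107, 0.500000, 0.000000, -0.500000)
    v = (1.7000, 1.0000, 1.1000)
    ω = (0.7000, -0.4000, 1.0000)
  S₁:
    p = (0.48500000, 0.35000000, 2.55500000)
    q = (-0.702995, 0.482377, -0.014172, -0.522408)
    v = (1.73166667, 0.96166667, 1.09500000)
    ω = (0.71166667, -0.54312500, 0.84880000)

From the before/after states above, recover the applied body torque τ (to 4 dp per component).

rate change Δω = (0.01166667, -0.14312500, -0.15120000)
applied torque τ = (0.0400, -0.1800, -0.1400)

τ = (0.0400, -0.1800, -0.1400)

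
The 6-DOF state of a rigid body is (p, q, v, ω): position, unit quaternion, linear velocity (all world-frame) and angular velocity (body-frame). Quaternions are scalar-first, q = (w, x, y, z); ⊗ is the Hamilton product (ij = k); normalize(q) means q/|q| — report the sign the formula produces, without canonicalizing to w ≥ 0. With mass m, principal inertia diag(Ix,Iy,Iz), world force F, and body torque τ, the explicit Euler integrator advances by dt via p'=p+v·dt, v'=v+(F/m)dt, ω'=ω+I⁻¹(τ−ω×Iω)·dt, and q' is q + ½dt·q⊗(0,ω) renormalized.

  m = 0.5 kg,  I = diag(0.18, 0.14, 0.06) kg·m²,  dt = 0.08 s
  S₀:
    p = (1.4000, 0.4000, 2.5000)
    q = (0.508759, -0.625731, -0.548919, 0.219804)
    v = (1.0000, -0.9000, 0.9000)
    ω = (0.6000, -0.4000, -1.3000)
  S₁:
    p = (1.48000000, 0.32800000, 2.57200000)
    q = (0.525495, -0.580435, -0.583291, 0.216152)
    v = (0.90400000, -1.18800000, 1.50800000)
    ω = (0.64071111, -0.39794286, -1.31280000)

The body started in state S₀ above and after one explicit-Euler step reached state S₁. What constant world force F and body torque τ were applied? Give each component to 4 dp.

F = (-0.6000, -1.8000, 3.8000)
τ = (0.0500, -0.0900, 0.0000)

v₁ − v₀ = (-0.09600000, -0.28800000, 0.60800000)
m·(v₁−v₀)/dt = (-0.6000, -1.8000, 3.8000)
ω₁ − ω₀ = (0.04071111, 0.00205714, -0.01280000)
ω₀×(Iω₀) = (-0.0416, -0.0936, 0.0096)
τ = I·(Δω/dt) + ω₀×(Iω₀) = (0.0500, -0.0900, 0.0000)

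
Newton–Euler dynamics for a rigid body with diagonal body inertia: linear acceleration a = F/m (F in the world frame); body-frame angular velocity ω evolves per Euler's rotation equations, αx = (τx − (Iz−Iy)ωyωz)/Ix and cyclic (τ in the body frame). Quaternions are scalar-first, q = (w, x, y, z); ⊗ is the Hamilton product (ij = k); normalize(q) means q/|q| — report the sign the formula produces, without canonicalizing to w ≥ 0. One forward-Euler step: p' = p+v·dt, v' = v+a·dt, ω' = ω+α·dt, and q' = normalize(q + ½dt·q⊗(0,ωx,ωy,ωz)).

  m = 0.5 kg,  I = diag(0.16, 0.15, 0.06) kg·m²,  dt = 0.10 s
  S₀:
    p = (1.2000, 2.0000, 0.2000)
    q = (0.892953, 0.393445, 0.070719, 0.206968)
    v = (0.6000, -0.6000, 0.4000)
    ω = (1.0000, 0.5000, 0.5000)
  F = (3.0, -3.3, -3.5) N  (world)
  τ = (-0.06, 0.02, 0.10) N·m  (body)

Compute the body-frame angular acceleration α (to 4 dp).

gyro term ω×Iω = (-0.0225, 0.0500, -0.0050)
(τ − ω×Iω)/I = (-0.2344, -0.2000, 1.7500)

α = (-0.2344, -0.2000, 1.7500)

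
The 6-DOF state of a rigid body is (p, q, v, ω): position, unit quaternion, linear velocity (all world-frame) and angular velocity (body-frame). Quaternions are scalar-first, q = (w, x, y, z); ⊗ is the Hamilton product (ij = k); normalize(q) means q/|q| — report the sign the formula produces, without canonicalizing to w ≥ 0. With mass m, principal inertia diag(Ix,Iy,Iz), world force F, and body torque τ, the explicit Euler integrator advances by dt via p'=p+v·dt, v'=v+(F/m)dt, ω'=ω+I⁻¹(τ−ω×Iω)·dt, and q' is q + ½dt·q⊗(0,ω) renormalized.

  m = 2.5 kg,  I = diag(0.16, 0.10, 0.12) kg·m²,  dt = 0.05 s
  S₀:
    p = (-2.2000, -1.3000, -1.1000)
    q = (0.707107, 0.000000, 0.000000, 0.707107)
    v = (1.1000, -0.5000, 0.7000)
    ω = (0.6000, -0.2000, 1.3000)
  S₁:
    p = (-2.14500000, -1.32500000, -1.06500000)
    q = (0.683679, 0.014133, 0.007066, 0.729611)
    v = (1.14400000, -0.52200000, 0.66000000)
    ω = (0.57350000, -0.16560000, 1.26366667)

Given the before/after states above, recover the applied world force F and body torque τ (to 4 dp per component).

Δv = v₁−v₀ = (0.04400000, -0.02200000, -0.04000000)
applied force F = (2.2000, -1.1000, -2.0000)
ω₁ − ω₀ = (-0.02650000, 0.03440000, -0.03633333)
τ = I·(Δω/dt) + ω₀×(Iω₀) = (-0.0900, 0.1000, -0.0800)

F = (2.2000, -1.1000, -2.0000)
τ = (-0.0900, 0.1000, -0.0800)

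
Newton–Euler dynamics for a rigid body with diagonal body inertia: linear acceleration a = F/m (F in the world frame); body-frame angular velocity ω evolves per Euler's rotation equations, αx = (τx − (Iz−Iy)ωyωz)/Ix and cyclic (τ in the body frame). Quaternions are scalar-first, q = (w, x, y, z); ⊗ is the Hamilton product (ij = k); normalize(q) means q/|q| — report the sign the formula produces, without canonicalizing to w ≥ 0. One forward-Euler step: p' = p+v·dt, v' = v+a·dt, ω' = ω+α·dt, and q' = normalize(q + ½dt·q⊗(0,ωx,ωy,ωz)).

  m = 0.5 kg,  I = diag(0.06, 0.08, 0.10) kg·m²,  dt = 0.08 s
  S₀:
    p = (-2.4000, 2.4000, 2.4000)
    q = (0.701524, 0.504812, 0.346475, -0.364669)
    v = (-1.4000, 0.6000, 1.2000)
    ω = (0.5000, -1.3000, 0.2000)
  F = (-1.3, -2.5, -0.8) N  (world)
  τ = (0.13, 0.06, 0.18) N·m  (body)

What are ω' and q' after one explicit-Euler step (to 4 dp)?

gyro term ω×Iω = (-0.0052, -0.0040, -0.0130)
angular accel α = (2.2533, 0.8000, 1.9300)
ω' = ω + α·dt = (0.6803, -1.2360, 0.3544)
q⊗(0,ω) = (0.2709453, -0.0540127, -1.1952781, -0.6891883)
q' = normalize(q + ½dt·q⊗(0,ω)) = (0.7112, 0.5019, 0.2982, -0.3916)

ω' = (0.6803, -1.2360, 0.3544)
q' = (0.7112, 0.5019, 0.2982, -0.3916)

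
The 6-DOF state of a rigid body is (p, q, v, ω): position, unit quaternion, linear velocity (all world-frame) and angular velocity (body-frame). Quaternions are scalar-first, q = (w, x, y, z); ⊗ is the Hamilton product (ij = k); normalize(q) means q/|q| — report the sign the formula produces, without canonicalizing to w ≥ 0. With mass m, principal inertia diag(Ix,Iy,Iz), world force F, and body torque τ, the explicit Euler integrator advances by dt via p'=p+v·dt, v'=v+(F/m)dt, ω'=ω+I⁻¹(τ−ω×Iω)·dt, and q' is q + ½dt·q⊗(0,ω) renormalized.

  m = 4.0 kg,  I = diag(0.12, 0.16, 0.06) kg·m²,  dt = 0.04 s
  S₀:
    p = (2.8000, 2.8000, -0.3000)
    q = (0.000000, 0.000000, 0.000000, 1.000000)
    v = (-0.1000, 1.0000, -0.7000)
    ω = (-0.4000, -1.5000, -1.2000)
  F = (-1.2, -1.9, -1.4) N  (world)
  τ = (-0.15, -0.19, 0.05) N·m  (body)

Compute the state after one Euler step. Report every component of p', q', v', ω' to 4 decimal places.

p + v·dt = (2.7960, 2.8400, -0.3280)
v + (F/m)dt = (-0.1120, 0.9810, -0.7140)
precession coupling ω×(Iω) = (-0.1800, 0.0288, 0.0240)
α = I⁻¹(τ − ω×Iω) = (0.2500, -1.3675, 0.4333)
new body rate ω' = (-0.3900, -1.5547, -1.1827)
2q̇ = q⊗(0,ω) = (1.2000000, 1.5000000, -0.4000000, 0.0000000)
q + ½dt·q⊗(0,ω), renormalized = (0.0240, 0.0300, -0.0080, 0.9992)

p' = (2.7960, 2.8400, -0.3280)
q' = (0.0240, 0.0300, -0.0080, 0.9992)
v' = (-0.1120, 0.9810, -0.7140)
ω' = (-0.3900, -1.5547, -1.1827)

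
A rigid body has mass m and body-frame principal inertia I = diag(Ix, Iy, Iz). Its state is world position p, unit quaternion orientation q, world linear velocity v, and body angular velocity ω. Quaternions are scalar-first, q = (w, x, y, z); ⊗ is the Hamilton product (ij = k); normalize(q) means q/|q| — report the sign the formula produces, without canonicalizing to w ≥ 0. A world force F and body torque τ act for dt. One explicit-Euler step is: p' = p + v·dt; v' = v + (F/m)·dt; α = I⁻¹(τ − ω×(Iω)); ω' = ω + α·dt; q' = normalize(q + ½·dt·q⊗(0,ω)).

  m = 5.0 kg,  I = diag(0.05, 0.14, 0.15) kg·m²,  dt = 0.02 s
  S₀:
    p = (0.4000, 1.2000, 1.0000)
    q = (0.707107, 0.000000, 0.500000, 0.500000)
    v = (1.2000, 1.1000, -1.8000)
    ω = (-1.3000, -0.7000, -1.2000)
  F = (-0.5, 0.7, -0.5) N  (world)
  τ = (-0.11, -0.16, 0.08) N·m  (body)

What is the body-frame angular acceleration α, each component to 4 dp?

gyro term ω×Iω = (0.0084, -0.1560, 0.0819)
(τ − ω×Iω)/I = (-2.3680, -0.0286, -0.0127)

α = (-2.3680, -0.0286, -0.0127)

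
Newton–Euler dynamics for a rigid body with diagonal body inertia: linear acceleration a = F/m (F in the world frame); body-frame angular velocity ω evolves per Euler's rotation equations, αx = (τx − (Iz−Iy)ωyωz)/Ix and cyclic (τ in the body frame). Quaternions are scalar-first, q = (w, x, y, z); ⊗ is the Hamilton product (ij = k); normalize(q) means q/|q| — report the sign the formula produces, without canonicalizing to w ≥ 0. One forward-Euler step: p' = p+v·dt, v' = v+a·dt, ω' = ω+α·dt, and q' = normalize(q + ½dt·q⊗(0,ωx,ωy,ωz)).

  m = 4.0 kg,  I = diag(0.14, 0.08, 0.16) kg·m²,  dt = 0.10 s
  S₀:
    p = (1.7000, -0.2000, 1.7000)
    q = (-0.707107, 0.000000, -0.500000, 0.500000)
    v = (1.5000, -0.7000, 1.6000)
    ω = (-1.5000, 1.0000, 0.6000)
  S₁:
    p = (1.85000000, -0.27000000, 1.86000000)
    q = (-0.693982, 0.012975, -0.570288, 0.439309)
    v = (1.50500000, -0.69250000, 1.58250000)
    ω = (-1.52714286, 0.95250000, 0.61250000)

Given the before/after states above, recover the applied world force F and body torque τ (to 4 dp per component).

F = (0.2000, 0.3000, -0.7000)
τ = (0.0100, -0.0200, 0.1100)

Δv = v₁−v₀ = (0.00500000, 0.00750000, -0.01750000)
m·(v₁−v₀)/dt = (0.2000, 0.3000, -0.7000)
ω₁ − ω₀ = (-0.02714286, -0.04750000, 0.01250000)
ω₀×(Iω₀) = (0.0480, 0.0180, 0.0900)
applied torque τ = (0.0100, -0.0200, 0.1100)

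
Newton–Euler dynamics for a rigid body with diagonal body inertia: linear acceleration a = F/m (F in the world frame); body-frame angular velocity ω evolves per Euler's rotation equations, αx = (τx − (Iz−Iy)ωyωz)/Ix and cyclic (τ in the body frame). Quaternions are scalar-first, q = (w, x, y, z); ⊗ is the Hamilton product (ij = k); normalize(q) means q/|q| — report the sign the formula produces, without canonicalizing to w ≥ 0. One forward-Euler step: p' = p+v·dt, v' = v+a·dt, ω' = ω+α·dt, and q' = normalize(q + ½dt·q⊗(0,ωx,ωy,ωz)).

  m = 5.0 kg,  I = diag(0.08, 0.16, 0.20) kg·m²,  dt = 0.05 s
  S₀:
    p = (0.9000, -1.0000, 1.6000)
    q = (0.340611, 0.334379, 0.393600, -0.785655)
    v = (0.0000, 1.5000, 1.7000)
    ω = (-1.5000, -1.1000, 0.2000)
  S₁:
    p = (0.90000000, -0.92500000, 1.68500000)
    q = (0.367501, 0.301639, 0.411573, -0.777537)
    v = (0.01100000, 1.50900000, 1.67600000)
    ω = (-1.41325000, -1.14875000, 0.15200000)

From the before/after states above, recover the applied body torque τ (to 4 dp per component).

τ = (0.1300, -0.1200, -0.0600)

Δω = ω₁−ω₀ = (0.08675000, -0.04875000, -0.04800000)
gyro term ω₀×Iω₀ = (-0.0088, 0.0360, 0.1320)
applied torque τ = (0.1300, -0.1200, -0.0600)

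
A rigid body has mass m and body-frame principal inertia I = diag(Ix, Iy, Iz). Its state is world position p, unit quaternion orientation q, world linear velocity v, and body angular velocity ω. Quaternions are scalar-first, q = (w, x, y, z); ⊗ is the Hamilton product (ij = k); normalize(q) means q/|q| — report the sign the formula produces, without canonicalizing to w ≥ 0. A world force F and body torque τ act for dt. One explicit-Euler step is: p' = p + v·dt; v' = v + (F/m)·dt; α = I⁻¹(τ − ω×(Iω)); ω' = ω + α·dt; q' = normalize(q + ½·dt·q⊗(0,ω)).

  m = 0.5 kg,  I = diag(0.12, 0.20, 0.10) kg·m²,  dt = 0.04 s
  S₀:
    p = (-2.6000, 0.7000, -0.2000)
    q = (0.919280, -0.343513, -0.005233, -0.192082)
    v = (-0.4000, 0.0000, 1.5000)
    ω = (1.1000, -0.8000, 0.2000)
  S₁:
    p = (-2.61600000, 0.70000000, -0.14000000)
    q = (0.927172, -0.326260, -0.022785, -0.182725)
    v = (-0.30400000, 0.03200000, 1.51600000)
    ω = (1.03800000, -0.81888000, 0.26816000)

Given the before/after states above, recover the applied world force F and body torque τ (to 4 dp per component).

F = (1.2000, 0.4000, 0.2000)
τ = (-0.1700, -0.0900, 0.1000)

Δv = v₁−v₀ = (0.09600000, 0.03200000, 0.01600000)
applied force F = (1.2000, 0.4000, 0.2000)
rate change Δω = (-0.06200000, -0.01888000, 0.06816000)
I·α + gyro = (-0.1700, -0.0900, 0.1000)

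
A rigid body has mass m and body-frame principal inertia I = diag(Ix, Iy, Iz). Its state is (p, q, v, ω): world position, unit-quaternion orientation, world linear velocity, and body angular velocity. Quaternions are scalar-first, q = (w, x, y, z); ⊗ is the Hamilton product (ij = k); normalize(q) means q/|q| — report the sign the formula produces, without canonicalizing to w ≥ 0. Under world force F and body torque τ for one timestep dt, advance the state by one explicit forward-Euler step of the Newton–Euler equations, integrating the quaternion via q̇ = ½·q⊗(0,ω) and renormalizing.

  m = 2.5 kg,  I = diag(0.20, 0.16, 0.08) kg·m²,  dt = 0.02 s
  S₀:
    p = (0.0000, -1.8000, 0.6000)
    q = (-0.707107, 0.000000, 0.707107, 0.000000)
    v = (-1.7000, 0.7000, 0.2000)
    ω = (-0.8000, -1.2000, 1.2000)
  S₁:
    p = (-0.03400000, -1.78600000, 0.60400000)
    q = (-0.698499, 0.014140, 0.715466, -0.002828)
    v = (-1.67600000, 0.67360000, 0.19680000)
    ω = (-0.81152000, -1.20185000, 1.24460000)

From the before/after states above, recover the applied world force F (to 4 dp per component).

F = (3.0000, -3.3000, -0.4000)

Δv = v₁−v₀ = (0.02400000, -0.02640000, -0.00320000)
applied force F = (3.0000, -3.3000, -0.4000)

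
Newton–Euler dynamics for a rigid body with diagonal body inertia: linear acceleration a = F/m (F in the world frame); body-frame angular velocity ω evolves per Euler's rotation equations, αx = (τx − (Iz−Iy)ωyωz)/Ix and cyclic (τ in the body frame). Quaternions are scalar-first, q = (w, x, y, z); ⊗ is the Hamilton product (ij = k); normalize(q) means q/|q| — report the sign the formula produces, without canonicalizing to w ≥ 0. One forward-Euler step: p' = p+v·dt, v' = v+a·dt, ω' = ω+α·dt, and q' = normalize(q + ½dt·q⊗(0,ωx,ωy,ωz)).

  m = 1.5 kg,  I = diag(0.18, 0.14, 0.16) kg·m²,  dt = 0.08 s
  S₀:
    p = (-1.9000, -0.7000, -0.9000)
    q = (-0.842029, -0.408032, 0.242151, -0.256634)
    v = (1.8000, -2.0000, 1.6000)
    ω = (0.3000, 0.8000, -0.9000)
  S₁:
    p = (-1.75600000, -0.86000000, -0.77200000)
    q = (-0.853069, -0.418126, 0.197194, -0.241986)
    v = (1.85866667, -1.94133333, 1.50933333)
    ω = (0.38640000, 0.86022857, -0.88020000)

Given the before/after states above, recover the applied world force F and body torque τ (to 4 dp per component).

rate change Δω = (0.08640000, 0.06022857, 0.01980000)
I·α + gyro = (0.1800, 0.1000, 0.0300)
v₁ − v₀ = (0.05866667, 0.05866667, -0.09066667)
F = m·Δv/dt = (1.1000, 1.1000, -1.7000)

F = (1.1000, 1.1000, -1.7000)
τ = (0.1800, 0.1000, 0.0300)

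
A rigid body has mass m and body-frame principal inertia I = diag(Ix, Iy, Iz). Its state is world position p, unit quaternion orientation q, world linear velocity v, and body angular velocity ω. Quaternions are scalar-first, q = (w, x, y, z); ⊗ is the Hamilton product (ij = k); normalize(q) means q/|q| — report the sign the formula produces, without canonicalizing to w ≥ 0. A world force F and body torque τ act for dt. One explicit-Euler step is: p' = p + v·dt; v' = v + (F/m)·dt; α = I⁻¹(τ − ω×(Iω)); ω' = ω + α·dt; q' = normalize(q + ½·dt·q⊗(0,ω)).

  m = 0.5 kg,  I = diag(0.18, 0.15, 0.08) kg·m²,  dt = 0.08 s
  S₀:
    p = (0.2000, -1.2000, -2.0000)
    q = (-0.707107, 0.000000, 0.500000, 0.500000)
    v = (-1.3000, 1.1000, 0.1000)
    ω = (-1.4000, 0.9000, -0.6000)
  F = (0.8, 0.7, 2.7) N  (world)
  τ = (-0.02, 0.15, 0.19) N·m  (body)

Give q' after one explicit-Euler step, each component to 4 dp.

Hamilton product q⊗(0,ω) = (-0.1500000, 0.2399498, -1.3363963, 1.1242642)
updated quaternion q' = (-0.7113, 0.0096, 0.4454, 0.5436)

q' = (-0.7113, 0.0096, 0.4454, 0.5436)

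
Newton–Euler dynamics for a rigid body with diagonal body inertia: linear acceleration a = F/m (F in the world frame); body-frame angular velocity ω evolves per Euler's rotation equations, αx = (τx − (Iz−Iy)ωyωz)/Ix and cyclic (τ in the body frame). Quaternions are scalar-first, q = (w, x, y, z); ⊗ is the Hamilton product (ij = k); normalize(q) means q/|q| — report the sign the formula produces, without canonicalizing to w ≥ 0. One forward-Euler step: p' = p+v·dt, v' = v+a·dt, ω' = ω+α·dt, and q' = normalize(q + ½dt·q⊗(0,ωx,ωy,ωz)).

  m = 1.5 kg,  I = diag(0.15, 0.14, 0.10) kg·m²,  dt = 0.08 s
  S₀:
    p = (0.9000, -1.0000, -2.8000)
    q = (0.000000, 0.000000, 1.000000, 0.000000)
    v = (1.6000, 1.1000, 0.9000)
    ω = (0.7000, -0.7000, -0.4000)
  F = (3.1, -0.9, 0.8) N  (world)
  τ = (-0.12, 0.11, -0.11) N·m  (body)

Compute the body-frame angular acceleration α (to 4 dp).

ω×(Iω) gyroscopic = (-0.0112, -0.0140, 0.0049)
angular accel α = (-0.7253, 0.8857, -1.1490)

α = (-0.7253, 0.8857, -1.1490)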